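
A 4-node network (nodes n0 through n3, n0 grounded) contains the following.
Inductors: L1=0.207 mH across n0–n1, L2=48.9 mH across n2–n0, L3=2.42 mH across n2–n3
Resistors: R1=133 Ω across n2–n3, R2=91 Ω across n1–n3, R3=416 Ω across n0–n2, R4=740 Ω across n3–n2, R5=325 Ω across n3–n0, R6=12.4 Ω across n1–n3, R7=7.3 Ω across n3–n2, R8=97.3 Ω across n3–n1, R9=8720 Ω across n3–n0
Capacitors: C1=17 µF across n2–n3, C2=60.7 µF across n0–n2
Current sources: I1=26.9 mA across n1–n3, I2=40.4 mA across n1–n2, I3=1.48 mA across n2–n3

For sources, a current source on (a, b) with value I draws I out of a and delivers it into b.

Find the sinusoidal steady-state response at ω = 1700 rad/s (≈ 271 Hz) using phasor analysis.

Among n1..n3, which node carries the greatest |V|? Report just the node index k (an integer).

2

Element admittances at ω=1700 rad/s:
  Y(L1) = 0.000-2.842j S between n0,n1
  Y(R1) = 0.007519+0.000j S between n2,n3
  Y(R2) = 0.01099+0.000j S between n1,n3
  Y(R3) = 0.002404+0.000j S between n0,n2
  Y(R4) = 0.001351+0.000j S between n3,n2
  Y(R5) = 0.003077+0.000j S between n3,n0
  Y(R6) = 0.08065+0.000j S between n1,n3
  Y(R7) = 0.1370+0.000j S between n3,n2
  Y(R8) = 0.01028+0.000j S between n3,n1
  Y(C1) = 0.000+0.02890j S between n2,n3
  Y(C2) = 0.000+0.1032j S between n0,n2
  I1: injects 0.0269 A into n3 (from n1)
  I2: injects 0.0404 A into n2 (from n1)
  Y(L2) = 0.000-0.01203j S between n2,n0
  Y(R9) = 0.0001147+0.000j S between n3,n0
  Y(L3) = 0.000-0.2431j S between n2,n3
  I3: injects 0.00148 A into n3 (from n2)
Assemble and solve the 3×3 MNA system:
  V(n1)=0.01178-0.01406j  V(n2)=0.3902-0.4180j  V(n3)=0.2802-0.3425j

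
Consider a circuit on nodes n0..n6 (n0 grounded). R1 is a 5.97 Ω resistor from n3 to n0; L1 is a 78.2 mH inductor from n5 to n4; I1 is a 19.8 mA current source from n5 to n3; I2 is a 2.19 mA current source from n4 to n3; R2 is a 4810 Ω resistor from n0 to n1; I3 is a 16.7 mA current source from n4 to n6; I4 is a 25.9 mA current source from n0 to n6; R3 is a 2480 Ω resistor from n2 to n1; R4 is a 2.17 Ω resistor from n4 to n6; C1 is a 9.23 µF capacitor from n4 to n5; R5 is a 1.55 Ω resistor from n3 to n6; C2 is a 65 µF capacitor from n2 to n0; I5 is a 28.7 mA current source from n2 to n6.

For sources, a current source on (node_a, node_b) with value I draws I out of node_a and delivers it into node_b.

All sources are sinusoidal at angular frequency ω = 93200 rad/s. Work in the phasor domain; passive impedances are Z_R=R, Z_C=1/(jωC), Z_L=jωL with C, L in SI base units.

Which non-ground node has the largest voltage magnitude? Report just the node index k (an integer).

Element admittances at ω=93200 rad/s:
  Y(R1) = 0.1675+0.000j S between n3,n0
  Y(L1) = 0.000-0.0001372j S between n5,n4
  I1: injects 0.0198 A into n3 (from n5)
  I2: injects 0.00219 A into n3 (from n4)
  Y(R2) = 0.0002079+0.000j S between n0,n1
  I3: injects 0.0167 A into n6 (from n4)
  I4: injects 0.0259 A into n6 (from n0)
  Y(R3) = 0.0004032+0.000j S between n2,n1
  Y(R4) = 0.4608+0.000j S between n4,n6
  Y(C1) = 0.000+0.8602j S between n4,n5
  Y(R5) = 0.6452+0.000j S between n3,n6
  Y(C2) = 0.000+6.058j S between n2,n0
  I5: injects 0.0287 A into n6 (from n2)
Assemble and solve the 6×6 MNA system:
  V(n1)=-7.078e-08+0.003126j  V(n2)=-1.073e-07+0.004738j  V(n3)=0.3260+0.000j  V(n4)=0.2926+0.000j  V(n5)=0.2926+0.02302j  V(n6)=0.3765+0.000j

6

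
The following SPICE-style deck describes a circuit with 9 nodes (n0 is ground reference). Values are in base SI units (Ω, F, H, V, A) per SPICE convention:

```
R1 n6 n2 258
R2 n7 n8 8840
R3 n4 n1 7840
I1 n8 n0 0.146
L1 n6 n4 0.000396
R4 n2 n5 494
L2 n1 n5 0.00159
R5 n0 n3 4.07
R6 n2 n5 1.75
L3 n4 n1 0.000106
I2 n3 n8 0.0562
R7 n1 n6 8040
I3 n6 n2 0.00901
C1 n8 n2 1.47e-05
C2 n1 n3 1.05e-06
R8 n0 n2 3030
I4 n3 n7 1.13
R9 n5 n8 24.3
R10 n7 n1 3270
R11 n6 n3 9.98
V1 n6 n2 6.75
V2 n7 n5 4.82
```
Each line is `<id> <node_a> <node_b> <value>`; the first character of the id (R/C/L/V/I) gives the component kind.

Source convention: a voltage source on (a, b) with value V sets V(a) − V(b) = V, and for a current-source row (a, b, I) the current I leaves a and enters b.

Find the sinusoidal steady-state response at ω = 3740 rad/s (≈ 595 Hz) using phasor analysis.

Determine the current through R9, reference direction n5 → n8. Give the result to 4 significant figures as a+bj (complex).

MNA unknowns: 8 node voltages V₁..V_8 plus 2 source currents (V1, V2)
R1: Y=0.003876+0.000j on G[6,2]
R2: Y=0.0001131+0.000j on G[7,8]
R3: Y=0.0001276+0.000j on G[4,1]
I1: z[8]−=0.146, z[0]+=0.146
L1: Y=0.000-0.6752j on G[6,4]
R4: Y=0.002024+0.000j on G[2,5]
L2: Y=0.000-0.1682j on G[1,5]
R5: Y=0.2457+0.000j on G[0,3]
R6: Y=0.5714+0.000j on G[2,5]
L3: Y=0.000-2.522j on G[4,1]
I2: z[3]−=0.0562, z[8]+=0.0562
R7: Y=0.0001244+0.000j on G[1,6]
I3: z[6]−=0.00901, z[2]+=0.00901
C1: Y=0.000+0.05498j on G[8,2]
C2: Y=0.000+0.003927j on G[1,3]
R8: Y=0.0003300+0.000j on G[0,2]
I4: z[3]−=1.13, z[7]+=1.13
R9: Y=0.04115+0.000j on G[5,8]
R10: Y=0.0003058+0.000j on G[7,1]
R11: Y=0.1002+0.000j on G[6,3]
V1: row V6−V2=6.75, i_V1 at 6,2
V2: row V7−V5=4.82, i_V2 at 7,5
solve → V1=8.664-0.6085j, V2=2.999-0.3613j, V3=-0.5982+0.0004854j, V4=8.893-0.5563j, V5=5.011-1.380j, V6=9.749-0.3613j, V7=9.831-1.380j, V8=2.455-0.6557j
aux → i_V1=-1.204+0.6141j, i_V2=1.129+0.0003180j

0.1052-0.02981j A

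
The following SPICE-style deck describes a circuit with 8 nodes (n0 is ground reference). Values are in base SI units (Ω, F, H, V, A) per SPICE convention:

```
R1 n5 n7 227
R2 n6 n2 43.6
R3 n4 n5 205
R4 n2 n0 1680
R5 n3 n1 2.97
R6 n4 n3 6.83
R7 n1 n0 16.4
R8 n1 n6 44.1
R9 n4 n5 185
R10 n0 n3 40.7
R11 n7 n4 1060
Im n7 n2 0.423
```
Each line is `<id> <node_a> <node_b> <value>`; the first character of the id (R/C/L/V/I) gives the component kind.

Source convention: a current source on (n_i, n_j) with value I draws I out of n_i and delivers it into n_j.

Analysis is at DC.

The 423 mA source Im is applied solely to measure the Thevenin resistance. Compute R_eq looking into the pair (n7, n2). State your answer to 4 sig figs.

R_eq = 341.2 Ω

MNA unknowns: 7 node voltages V₁..V_7
R1: Y=0.004405 on G[5,7]
R2: Y=0.02294 on G[6,2]
R3: Y=0.004878 on G[4,5]
R4: Y=0.0005952 on G[2,0]
R5: Y=0.3367 on G[3,1]
R6: Y=0.1464 on G[4,3]
R7: Y=0.06098 on G[1,0]
R8: Y=0.02268 on G[1,6]
R9: Y=0.005405 on G[4,5]
R10: Y=0.02457 on G[0,3]
R11: Y=0.0009434 on G[7,4]
Im: z[7]−=0.423, z[2]+=0.423
solve → V1=0.09216, V2=35.34, V3=-1.085, V4=-3.974, V5=-35.47, V6=17.82, V7=-109.0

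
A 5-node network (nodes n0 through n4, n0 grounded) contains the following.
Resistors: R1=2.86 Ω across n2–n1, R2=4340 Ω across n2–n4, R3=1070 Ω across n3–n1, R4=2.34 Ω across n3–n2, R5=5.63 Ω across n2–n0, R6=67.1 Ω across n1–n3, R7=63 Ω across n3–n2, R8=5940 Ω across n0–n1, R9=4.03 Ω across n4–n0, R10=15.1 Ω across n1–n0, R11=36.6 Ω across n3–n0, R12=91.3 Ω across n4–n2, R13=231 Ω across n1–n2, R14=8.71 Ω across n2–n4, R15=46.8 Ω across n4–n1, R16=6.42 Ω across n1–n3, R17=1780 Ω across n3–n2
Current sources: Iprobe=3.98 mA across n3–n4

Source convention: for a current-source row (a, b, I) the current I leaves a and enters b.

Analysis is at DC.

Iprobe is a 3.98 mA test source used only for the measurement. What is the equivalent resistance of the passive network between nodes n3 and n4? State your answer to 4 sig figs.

Apply KCL at each of the 4 non-ground nodes and solve the resulting linear system.
Node n1: branches {R1, R3, R6, R8, R10, R13, R15, R16} → V_1 = -0.006821
Node n2: branches {R1, R2, R4, R5, R7, R12, R13, R14, R17} → V_2 = -0.006292
Node n3: branches {R3, R4, R6, R7, R11, R16, R17, Iprobe} → V_3 = -0.01236
Node n4: branches {R2, R9, R12, R14, R15, Iprobe} → V_4 = 0.007690

R_eq = 5.037 Ω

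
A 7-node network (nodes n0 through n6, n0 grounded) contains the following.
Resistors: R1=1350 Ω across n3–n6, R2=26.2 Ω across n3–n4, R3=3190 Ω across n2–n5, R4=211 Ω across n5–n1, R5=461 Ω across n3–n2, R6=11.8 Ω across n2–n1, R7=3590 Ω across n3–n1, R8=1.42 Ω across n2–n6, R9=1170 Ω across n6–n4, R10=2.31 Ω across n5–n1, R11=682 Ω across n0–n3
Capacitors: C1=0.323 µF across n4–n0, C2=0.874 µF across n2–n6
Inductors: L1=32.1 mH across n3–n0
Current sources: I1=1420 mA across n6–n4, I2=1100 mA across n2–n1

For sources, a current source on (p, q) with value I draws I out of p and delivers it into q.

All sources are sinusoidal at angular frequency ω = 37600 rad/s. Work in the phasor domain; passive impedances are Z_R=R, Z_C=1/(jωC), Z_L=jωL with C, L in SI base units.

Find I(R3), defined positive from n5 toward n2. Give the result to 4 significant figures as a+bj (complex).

0.004392-7.687e-08j A

Element admittances at ω=37600 rad/s:
  Y(R1) = 0.0007407+0.000j S between n3,n6
  Y(R2) = 0.03817+0.000j S between n3,n4
  Y(R3) = 0.0003135+0.000j S between n2,n5
  Y(C1) = 0.000+0.01214j S between n4,n0
  Y(R4) = 0.004739+0.000j S between n5,n1
  Y(R5) = 0.002169+0.000j S between n3,n2
  Y(R6) = 0.08475+0.000j S between n2,n1
  Y(R7) = 0.0002786+0.000j S between n3,n1
  Y(R8) = 0.7042+0.000j S between n2,n6
  Y(L1) = 0.000-0.0008285j S between n3,n0
  Y(C2) = 0.000+0.03286j S between n2,n6
  I1: injects 1.42 A into n4 (from n6)
  Y(R9) = 0.0008547+0.000j S between n6,n4
  Y(R10) = 0.4329+0.000j S between n5,n1
  Y(R11) = 0.001466+0.000j S between n0,n3
  I2: injects 1.1 A into n1 (from n2)
Assemble and solve the 6×6 MNA system:
  V(n1)=-360.9-4.186j  V(n2)=-374.9-4.186j  V(n3)=-29.07-4.261j  V(n4)=-1.469-3.801j  V(n5)=-360.9-4.186j  V(n6)=-376.1-4.130j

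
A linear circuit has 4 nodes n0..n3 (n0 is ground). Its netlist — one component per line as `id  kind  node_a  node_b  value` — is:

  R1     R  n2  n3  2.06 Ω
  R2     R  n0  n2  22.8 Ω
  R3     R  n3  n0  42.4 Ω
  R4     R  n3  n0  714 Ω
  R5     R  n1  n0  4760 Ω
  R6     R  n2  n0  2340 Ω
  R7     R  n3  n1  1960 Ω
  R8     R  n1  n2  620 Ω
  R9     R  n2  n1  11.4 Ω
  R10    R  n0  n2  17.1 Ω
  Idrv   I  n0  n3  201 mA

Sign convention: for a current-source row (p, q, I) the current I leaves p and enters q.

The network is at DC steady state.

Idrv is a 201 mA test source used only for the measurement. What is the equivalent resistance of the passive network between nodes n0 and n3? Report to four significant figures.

R_eq = 9.095 Ω

MNA unknowns: 3 node voltages V₁..V_3
R1: Y=0.4854 on G[2,3]
R2: Y=0.04386 on G[0,2]
R3: Y=0.02358 on G[3,0]
R4: Y=0.001401 on G[3,0]
R5: Y=0.0002101 on G[1,0]
R6: Y=0.0004274 on G[2,0]
R7: Y=0.0005102 on G[3,1]
R8: Y=0.001613 on G[1,2]
R9: Y=0.08772 on G[2,1]
R10: Y=0.05848 on G[0,2]
Idrv: z[0]−=0.201, z[3]+=0.201
solve → V1=1.507, V2=1.508, V3=1.828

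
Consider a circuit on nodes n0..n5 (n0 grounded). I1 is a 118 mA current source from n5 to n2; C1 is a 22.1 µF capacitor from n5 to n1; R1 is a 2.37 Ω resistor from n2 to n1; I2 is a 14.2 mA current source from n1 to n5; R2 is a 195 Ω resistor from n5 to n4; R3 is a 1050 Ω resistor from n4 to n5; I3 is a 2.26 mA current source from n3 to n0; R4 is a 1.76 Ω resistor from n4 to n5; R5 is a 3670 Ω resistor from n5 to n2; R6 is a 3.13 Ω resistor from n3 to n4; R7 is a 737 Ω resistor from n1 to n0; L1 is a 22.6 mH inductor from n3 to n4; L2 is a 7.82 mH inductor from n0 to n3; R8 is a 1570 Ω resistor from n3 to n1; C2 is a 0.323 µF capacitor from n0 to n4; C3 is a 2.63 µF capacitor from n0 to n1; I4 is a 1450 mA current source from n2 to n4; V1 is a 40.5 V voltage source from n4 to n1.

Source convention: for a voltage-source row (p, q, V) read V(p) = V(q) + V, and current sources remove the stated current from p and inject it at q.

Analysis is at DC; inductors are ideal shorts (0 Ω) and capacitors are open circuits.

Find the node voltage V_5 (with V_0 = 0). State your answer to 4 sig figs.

-0.2014 V

Element admittances at DC:
  I1: injects 0.118 A into n2 (from n5)
  Y(C1) = 0.000 S between n5,n1
  Y(R1) = 0.4219 S between n2,n1
  I2: injects 0.0142 A into n5 (from n1)
  Y(R2) = 0.005128 S between n5,n4
  Y(R3) = 0.0009524 S between n4,n5
  I3: injects 0.00226 A into n0 (from n3)
  Y(R4) = 0.5682 S between n4,n5
  Y(R5) = 0.0002725 S between n5,n2
  Y(R6) = 0.3195 S between n3,n4
  Y(R7) = 0.001357 S between n1,n0
  L1: short n3↔n4 (DC inductor)
  L2: short n0↔n3 (DC inductor)
  Y(R8) = 0.0006369 S between n3,n1
  Y(C2) = 0.000 S between n0,n4
  Y(C3) = 0.000 S between n0,n1
  I4: injects 1.45 A into n4 (from n2)
  V1: constraint V(n4)−V(n1) = 40.5
Assemble and solve the 8×8 MNA system:
  V(n1)=-40.50  V(n2)=-43.63  V(n3)=0.000  V(n4)=0.000  V(n5)=-0.2014
  i(L1)=-0.08075  i(L2)=-0.05269  i(V1)=1.254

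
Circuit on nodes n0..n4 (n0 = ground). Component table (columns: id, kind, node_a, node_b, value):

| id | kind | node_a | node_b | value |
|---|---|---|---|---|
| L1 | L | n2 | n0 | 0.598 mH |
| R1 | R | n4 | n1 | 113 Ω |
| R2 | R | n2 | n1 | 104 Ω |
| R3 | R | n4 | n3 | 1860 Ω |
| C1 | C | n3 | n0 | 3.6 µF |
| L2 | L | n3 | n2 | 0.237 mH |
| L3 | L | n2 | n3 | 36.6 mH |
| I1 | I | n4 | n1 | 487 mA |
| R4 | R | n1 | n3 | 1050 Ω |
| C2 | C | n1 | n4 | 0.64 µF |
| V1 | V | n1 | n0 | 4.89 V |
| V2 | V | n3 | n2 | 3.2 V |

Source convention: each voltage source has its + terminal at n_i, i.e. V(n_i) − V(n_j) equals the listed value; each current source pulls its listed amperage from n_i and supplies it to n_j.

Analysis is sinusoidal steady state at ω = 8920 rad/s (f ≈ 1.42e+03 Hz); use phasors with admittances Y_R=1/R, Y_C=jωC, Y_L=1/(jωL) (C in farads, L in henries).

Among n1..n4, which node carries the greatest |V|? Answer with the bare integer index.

4

Apply KCL at each of the 4 non-ground nodes and solve the resulting linear system.
Node n1: branches {R1, R2, I1, R4, C2, V1} → V_1 = 4.890+0.000j
Node n2: branches {L1, R2, L2, L3, V2} → V_2 = 0.5920+0.1453j
Node n3: branches {R3, C1, L2, L3, R4, V2} → V_3 = 3.792+0.1453j
Node n4: branches {R1, R3, I1, C2} → V_4 = -33.02+23.07j
Source currents: i(V1)=-0.02258-0.01079j, i(V2)=-0.01408+1.414j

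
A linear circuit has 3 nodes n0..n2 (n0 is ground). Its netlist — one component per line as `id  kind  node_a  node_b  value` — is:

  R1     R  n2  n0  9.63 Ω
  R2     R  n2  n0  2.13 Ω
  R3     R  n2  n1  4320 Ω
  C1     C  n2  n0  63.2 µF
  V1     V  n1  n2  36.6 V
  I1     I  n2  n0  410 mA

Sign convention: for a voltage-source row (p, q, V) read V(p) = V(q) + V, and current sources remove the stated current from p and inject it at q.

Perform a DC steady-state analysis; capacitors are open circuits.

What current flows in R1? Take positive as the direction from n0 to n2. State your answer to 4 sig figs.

MNA unknowns: 2 node voltages V₁..V_2 plus 1 source current (V1)
R1: Y=0.1038 on G[2,0]
R2: Y=0.4695 on G[2,0]
R3: Y=0.0002315 on G[2,1]
C1: Y=0.000 on G[2,0]
V1: row V1−V2=36.6, i_V1 at 1,2
I1: z[2]−=0.41, z[0]+=0.41
solve → V1=35.88, V2=-0.7151
aux → i_V1=-0.008472

0.07426 A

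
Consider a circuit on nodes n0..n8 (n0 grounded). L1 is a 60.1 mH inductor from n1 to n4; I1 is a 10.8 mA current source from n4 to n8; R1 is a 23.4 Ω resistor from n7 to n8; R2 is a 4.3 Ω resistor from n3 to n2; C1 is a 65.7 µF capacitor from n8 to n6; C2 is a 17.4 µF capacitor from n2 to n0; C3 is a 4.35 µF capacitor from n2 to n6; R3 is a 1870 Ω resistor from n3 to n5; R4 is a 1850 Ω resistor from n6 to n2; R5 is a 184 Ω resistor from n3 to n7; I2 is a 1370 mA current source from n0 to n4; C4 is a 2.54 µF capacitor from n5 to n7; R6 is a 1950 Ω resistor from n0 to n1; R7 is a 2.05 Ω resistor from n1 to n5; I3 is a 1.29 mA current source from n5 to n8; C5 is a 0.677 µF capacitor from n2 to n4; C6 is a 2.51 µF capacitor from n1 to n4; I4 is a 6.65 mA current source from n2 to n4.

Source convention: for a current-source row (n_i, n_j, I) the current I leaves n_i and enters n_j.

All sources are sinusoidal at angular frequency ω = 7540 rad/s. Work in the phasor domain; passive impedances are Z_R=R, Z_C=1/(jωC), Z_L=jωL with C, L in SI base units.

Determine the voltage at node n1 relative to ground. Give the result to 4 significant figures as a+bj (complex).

Apply KCL at each of the 8 non-ground nodes and solve the resulting linear system.
Node n1: branches {L1, R6, R7, C6} → V_1 = 20.76-71.69j
Node n2: branches {R2, C2, C3, R4, C5, I4} → V_2 = 0.2802-10.36j
Node n3: branches {R2, R3, R5} → V_3 = 0.7650-10.96j
Node n4: branches {L1, I1, I2, C5, C6, I4} → V_4 = 15.97-119.9j
Node n5: branches {R3, C4, R7, I3} → V_5 = 19.13-71.60j
Node n6: branches {C1, C3, R4} → V_6 = 3.553-31.47j
Node n7: branches {R1, R5, C4} → V_7 = 19.70-30.62j
Node n8: branches {I1, R1, C1, I3} → V_8 = 3.747-32.87j

20.76-71.69j V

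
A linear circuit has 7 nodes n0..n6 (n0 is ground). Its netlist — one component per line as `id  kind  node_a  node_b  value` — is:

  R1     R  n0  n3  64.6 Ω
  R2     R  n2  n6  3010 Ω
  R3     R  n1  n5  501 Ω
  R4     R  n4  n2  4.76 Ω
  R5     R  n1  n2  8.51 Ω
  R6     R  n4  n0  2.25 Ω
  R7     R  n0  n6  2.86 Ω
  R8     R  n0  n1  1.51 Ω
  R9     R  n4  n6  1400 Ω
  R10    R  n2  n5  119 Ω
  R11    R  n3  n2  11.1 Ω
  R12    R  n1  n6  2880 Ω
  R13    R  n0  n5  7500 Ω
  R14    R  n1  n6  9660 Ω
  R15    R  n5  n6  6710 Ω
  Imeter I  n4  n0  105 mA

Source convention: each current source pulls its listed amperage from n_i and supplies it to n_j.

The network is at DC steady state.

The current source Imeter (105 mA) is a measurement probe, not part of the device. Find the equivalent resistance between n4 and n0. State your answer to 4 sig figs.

R_eq = 1.925 Ω

Element admittances at DC:
  Y(R1) = 0.01548 S between n0,n3
  Y(R2) = 0.0003322 S between n2,n6
  Y(R3) = 0.001996 S between n1,n5
  Y(R4) = 0.2101 S between n4,n2
  Y(R5) = 0.1175 S between n1,n2
  Y(R6) = 0.4444 S between n4,n0
  Y(R7) = 0.3497 S between n0,n6
  Y(R8) = 0.6623 S between n0,n1
  Y(R9) = 0.0007143 S between n4,n6
  Y(R10) = 0.008403 S between n2,n5
  Y(R11) = 0.09009 S between n3,n2
  Y(R12) = 0.0003472 S between n1,n6
  Y(R13) = 0.0001333 S between n0,n5
  Y(R14) = 0.0001035 S between n1,n6
  Y(R15) = 0.0001490 S between n5,n6
  Imeter: injects 0.105 A into n0 (from n4)
Assemble and solve the 6×6 MNA system:
  V(n1)=-0.01992  V(n2)=-0.1308  V(n3)=-0.1116  V(n4)=-0.2022  V(n5)=-0.1066  V(n6)=-0.0006055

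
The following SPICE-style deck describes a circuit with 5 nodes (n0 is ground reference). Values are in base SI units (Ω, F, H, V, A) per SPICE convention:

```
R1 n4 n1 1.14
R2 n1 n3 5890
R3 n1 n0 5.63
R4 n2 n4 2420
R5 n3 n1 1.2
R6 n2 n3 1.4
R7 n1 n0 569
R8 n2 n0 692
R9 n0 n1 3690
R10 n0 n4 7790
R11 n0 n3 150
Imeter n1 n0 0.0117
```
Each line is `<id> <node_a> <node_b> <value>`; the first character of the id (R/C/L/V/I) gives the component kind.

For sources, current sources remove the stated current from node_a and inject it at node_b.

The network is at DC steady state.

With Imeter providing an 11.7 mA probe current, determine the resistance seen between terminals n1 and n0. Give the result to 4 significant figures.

R_eq = 5.325 Ω

Element admittances at DC:
  Y(R1) = 0.8772 S between n4,n1
  Y(R2) = 0.0001698 S between n1,n3
  Y(R3) = 0.1776 S between n1,n0
  Y(R4) = 0.0004132 S between n2,n4
  Y(R5) = 0.8333 S between n3,n1
  Y(R6) = 0.7143 S between n2,n3
  Y(R7) = 0.001757 S between n1,n0
  Y(R8) = 0.001445 S between n2,n0
  Y(R9) = 0.0002710 S between n0,n1
  Y(R10) = 0.0001284 S between n0,n4
  Y(R11) = 0.006667 S between n0,n3
  Imeter: injects 0.0117 A into n0 (from n1)
Assemble and solve the 4×4 MNA system:
  V(n1)=-0.06230  V(n2)=-0.06157  V(n3)=-0.06170  V(n4)=-0.06229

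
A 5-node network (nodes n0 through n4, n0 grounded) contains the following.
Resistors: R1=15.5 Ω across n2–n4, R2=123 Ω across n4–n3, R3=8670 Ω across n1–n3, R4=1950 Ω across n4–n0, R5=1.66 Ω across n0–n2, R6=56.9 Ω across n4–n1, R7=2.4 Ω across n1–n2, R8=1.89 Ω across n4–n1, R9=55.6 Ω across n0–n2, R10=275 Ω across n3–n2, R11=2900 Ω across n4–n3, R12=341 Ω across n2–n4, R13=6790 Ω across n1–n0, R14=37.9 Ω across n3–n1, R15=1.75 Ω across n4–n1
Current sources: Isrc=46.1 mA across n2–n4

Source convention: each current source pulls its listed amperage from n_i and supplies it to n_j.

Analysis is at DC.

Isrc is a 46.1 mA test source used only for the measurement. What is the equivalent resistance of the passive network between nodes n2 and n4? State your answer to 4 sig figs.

R_eq = 2.673 Ω

MNA unknowns: 4 node voltages V₁..V_4
R1: Y=0.06452 on G[2,4]
R2: Y=0.008130 on G[4,3]
R3: Y=0.0001153 on G[1,3]
R4: Y=0.0005128 on G[4,0]
R5: Y=0.6024 on G[0,2]
R6: Y=0.01757 on G[4,1]
R7: Y=0.4167 on G[1,2]
R8: Y=0.5291 on G[4,1]
R9: Y=0.01799 on G[0,2]
R10: Y=0.003636 on G[3,2]
R11: Y=0.0003448 on G[4,3]
R12: Y=0.002933 on G[2,4]
R13: Y=0.0001473 on G[1,0]
R14: Y=0.02639 on G[3,1]
R15: Y=0.5714 on G[4,1]
Isrc: z[2]−=0.0461, z[4]+=0.0461
solve → V1=0.08961, V2=-0.0001230, V3=0.08851, V4=0.1231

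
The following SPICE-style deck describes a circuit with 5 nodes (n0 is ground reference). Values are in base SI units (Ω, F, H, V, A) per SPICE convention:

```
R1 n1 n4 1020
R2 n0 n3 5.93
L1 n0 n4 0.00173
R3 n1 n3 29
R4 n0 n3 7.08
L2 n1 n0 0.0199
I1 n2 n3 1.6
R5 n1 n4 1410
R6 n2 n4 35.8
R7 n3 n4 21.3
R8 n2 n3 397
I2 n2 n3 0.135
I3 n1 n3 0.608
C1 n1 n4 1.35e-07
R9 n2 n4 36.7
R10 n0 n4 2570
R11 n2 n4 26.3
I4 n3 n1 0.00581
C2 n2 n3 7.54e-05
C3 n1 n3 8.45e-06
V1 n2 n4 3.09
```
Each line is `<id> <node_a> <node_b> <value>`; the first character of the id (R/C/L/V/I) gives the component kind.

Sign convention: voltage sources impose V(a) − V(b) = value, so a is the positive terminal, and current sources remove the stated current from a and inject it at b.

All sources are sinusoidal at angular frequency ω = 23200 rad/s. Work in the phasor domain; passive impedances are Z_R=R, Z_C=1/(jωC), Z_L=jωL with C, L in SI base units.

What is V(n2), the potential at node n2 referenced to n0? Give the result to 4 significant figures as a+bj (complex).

-0.1328+0.6523j V

MNA unknowns: 4 node voltages V₁..V_4 plus 1 source current (V1)
R1: Y=0.0009804+0.000j on G[1,4]
R2: Y=0.1686+0.000j on G[0,3]
L1: Y=0.000-0.02492j on G[0,4]
R3: Y=0.03448+0.000j on G[1,3]
R4: Y=0.1412+0.000j on G[0,3]
L2: Y=0.000-0.002166j on G[1,0]
I1: z[2]−=1.6, z[3]+=1.6
R5: Y=0.0007092+0.000j on G[1,4]
R6: Y=0.02793+0.000j on G[2,4]
R7: Y=0.04695+0.000j on G[3,4]
R8: Y=0.002519+0.000j on G[2,3]
I2: z[2]−=0.135, z[3]+=0.135
I3: z[1]−=0.608, z[3]+=0.608
C1: Y=0.000+0.003132j on G[1,4]
R9: Y=0.02725+0.000j on G[2,4]
R10: Y=0.0003891+0.000j on G[0,4]
R11: Y=0.03802+0.000j on G[2,4]
I4: z[3]−=0.00581, z[1]+=0.00581
C2: Y=0.000+1.749j on G[2,3]
C3: Y=0.000+0.1960j on G[1,3]
V1: row V2−V4=3.09, i_V1 at 2,4
solve → V1=-0.6589+2.722j, V2=-0.1328+0.6523j, V3=-0.06743-0.2646j, V4=-3.223+0.6523j
aux → i_V1=-0.4190+0.1121j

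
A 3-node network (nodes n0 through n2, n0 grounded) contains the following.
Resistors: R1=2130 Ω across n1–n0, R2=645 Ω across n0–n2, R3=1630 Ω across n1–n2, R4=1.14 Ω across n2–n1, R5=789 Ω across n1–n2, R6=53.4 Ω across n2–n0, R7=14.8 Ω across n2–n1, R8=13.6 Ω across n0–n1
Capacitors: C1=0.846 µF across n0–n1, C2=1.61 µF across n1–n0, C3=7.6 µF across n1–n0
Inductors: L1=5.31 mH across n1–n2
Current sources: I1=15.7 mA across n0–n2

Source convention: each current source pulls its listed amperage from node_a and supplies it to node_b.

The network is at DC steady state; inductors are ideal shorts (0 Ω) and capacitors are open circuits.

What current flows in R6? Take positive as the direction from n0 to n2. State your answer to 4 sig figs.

-0.003119 A

Element admittances at DC:
  Y(R1) = 0.0004695 S between n1,n0
  Y(C1) = 0.000 S between n0,n1
  Y(R2) = 0.001550 S between n0,n2
  Y(R3) = 0.0006135 S between n1,n2
  Y(R4) = 0.8772 S between n2,n1
  Y(R5) = 0.001267 S between n1,n2
  Y(C2) = 0.000 S between n1,n0
  Y(R6) = 0.01873 S between n2,n0
  Y(C3) = 0.000 S between n1,n0
  Y(R7) = 0.06757 S between n2,n1
  L1: short n1↔n2 (DC inductor)
  Y(R8) = 0.07353 S between n0,n1
  I1: injects 0.0157 A into n2 (from n0)
Assemble and solve the 3×3 MNA system:
  V(n1)=0.1665  V(n2)=0.1665
  i(L1)=-0.01232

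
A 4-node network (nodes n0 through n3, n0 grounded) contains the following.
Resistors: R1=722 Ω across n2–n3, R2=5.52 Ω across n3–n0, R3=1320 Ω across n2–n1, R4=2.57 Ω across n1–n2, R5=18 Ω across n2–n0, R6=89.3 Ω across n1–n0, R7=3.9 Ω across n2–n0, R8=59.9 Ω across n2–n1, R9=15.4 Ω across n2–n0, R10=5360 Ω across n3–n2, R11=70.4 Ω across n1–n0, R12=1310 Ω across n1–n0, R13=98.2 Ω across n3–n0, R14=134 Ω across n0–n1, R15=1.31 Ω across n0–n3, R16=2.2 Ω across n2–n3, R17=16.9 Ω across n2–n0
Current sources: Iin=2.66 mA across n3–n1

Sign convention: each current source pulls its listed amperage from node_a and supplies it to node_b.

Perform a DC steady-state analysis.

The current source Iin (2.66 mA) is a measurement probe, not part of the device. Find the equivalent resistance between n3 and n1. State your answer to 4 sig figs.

Apply KCL at each of the 3 non-ground nodes and solve the resulting linear system.
Node n1: branches {R3, R4, R6, R8, R11, R12, R14, Iin} → V_1 = 0.007944
Node n2: branches {R1, R3, R4, R5, R7, R8, R9, R10, R16, R17} → V_2 = 0.002058
Node n3: branches {R1, R2, R10, R13, R15, R16, Iin} → V_3 = -0.001220

R_eq = 3.445 Ω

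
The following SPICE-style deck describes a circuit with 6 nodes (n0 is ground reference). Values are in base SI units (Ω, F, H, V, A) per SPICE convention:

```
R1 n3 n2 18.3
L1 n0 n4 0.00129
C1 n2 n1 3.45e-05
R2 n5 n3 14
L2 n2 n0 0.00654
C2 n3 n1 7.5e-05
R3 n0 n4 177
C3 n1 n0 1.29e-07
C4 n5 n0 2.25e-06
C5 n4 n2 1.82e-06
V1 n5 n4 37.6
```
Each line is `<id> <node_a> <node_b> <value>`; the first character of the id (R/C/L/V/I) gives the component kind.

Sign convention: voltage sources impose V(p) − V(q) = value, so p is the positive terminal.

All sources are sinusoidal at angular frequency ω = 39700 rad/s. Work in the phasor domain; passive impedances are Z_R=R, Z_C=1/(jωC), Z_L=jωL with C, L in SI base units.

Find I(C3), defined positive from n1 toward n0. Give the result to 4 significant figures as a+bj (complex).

MNA unknowns: 5 node voltages V₁..V_5 plus 1 source current (V1)
R1: Y=0.05464+0.000j on G[3,2]
L1: Y=0.000-0.01953j on G[0,4]
C1: Y=0.000+1.370j on G[2,1]
R2: Y=0.07143+0.000j on G[5,3]
L2: Y=0.000-0.003852j on G[2,0]
C2: Y=0.000+2.977j on G[3,1]
R3: Y=0.005650+0.000j on G[0,4]
C3: Y=0.000+0.005121j on G[1,0]
C4: Y=0.000+0.08933j on G[5,0]
C5: Y=0.000+0.07225j on G[4,2]
V1: row V5−V4=37.6, i_V1 at 5,4
solve → V1=-27.89-21.20j, V2=-28.98-20.42j, V3=-27.43-21.60j, V4=-47.40-3.408j, V5=-9.796-3.408j
aux → i_V1=-1.564-0.4241j

0.1086-0.1428j A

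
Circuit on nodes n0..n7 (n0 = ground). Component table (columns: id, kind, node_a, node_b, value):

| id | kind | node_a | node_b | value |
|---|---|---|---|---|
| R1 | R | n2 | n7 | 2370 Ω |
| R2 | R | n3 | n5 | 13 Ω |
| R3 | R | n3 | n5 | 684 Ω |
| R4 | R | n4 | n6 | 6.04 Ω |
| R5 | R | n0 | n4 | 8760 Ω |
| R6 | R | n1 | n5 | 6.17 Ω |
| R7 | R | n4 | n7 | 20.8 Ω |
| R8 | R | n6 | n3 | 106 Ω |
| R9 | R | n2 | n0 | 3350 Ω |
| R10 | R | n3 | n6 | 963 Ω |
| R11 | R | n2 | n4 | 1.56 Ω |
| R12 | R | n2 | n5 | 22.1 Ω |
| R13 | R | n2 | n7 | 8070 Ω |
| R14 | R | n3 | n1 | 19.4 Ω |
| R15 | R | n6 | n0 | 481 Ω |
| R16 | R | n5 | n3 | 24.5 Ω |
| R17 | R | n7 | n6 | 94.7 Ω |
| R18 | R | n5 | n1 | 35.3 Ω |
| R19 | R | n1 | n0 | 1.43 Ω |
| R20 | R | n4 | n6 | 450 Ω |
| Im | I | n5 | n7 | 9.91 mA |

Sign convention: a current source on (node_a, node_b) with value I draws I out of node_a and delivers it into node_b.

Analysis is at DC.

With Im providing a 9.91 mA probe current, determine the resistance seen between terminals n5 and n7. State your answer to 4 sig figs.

Apply KCL at each of the 7 non-ground nodes and solve the resulting linear system.
Node n1: branches {R6, R14, R18, R19} → V_1 = -0.0006210
Node n2: branches {R1, R9, R11, R12, R13} → V_2 = 0.1655
Node n3: branches {R2, R3, R8, R10, R14, R16} → V_3 = 0.006739
Node n4: branches {R4, R5, R7, R11, R20} → V_4 = 0.1774
Node n5: branches {R2, R3, R6, R12, R16, R18, Im} → V_5 = -0.004894
Node n6: branches {R4, R8, R10, R15, R17, R20} → V_6 = 0.1754
Node n7: branches {R1, R7, R13, R17, Im} → V_7 = 0.3444

R_eq = 35.25 Ω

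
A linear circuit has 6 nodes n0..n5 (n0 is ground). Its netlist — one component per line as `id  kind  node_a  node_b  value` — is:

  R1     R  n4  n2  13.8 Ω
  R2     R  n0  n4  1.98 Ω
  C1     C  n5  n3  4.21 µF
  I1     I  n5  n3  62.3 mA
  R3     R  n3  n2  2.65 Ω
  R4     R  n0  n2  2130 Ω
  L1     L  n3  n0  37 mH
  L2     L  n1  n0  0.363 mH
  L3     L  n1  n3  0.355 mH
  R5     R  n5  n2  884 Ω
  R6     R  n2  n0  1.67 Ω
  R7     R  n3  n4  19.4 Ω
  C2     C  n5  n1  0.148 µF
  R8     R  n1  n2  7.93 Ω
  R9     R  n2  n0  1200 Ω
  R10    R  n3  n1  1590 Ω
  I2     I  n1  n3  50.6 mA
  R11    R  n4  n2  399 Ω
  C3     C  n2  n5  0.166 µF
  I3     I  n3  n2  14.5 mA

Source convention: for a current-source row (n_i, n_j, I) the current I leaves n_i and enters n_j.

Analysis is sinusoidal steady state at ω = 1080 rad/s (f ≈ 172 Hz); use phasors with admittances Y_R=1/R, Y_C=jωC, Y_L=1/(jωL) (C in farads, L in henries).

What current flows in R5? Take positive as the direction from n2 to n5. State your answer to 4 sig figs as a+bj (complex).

0.003172-0.01369j A

Element admittances at ω=1080 rad/s:
  Y(R1) = 0.07246+0.000j S between n4,n2
  Y(R2) = 0.5051+0.000j S between n0,n4
  Y(C1) = 0.000+0.004547j S between n5,n3
  I1: injects 0.0623 A into n3 (from n5)
  Y(R3) = 0.3774+0.000j S between n3,n2
  Y(R4) = 0.0004695+0.000j S between n0,n2
  Y(L1) = 0.000-0.02503j S between n3,n0
  Y(L2) = 0.000-2.551j S between n1,n0
  Y(L3) = 0.000-2.608j S between n1,n3
  Y(R5) = 0.001131+0.000j S between n5,n2
  Y(R6) = 0.5988+0.000j S between n2,n0
  Y(R7) = 0.05155+0.000j S between n3,n4
  Y(C2) = 0.000+0.0001598j S between n5,n1
  Y(R8) = 0.1261+0.000j S between n1,n2
  Y(R9) = 0.0008333+0.000j S between n2,n0
  Y(R10) = 0.0006289+0.000j S between n3,n1
  I2: injects 0.0506 A into n3 (from n1)
  Y(R11) = 0.002506+0.000j S between n4,n2
  Y(C3) = 0.000+0.0001793j S between n2,n5
  I3: injects 0.0145 A into n2 (from n3)
Assemble and solve the 5×5 MNA system:
  V(n1)=0.004109-0.003168j  V(n2)=0.01118+0.01537j  V(n3)=0.008855+0.01353j  V(n4)=0.002050+0.002929j  V(n5)=-2.793+12.11j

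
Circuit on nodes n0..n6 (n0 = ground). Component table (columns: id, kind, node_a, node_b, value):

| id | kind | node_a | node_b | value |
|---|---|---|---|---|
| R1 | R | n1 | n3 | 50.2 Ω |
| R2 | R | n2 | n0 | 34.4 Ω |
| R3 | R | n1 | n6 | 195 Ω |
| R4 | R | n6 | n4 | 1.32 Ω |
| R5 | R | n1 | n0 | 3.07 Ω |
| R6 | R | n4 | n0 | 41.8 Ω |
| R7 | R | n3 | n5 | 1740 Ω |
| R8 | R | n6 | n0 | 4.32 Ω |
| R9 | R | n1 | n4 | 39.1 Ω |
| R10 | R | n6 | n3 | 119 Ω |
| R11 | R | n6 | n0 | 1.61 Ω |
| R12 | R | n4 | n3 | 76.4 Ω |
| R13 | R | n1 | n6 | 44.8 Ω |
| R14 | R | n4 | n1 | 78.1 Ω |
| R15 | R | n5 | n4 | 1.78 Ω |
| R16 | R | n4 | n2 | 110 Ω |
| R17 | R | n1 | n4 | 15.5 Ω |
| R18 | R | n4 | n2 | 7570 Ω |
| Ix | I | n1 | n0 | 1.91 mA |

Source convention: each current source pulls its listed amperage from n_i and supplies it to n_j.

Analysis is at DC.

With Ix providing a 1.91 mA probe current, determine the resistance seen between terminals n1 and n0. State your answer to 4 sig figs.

R_eq = 2.283 Ω

MNA unknowns: 6 node voltages V₁..V_6
R1: Y=0.01992 on G[1,3]
R2: Y=0.02907 on G[2,0]
R3: Y=0.005128 on G[1,6]
R4: Y=0.7576 on G[6,4]
R5: Y=0.3257 on G[1,0]
R6: Y=0.02392 on G[4,0]
R7: Y=0.0005747 on G[3,5]
R8: Y=0.2315 on G[6,0]
R9: Y=0.02558 on G[1,4]
R10: Y=0.008403 on G[6,3]
R11: Y=0.6211 on G[6,0]
R12: Y=0.01309 on G[4,3]
R13: Y=0.02232 on G[1,6]
R14: Y=0.01280 on G[4,1]
R15: Y=0.5618 on G[5,4]
R16: Y=0.009091 on G[4,2]
R17: Y=0.06452 on G[1,4]
R18: Y=0.0001321 on G[4,2]
Ix: z[1]−=0.00191, z[0]+=0.00191
solve → V1=-0.004361, V2=-0.0002370, V3=-0.002497, V4=-0.0009842, V5=-0.0009857, V6=-0.0005384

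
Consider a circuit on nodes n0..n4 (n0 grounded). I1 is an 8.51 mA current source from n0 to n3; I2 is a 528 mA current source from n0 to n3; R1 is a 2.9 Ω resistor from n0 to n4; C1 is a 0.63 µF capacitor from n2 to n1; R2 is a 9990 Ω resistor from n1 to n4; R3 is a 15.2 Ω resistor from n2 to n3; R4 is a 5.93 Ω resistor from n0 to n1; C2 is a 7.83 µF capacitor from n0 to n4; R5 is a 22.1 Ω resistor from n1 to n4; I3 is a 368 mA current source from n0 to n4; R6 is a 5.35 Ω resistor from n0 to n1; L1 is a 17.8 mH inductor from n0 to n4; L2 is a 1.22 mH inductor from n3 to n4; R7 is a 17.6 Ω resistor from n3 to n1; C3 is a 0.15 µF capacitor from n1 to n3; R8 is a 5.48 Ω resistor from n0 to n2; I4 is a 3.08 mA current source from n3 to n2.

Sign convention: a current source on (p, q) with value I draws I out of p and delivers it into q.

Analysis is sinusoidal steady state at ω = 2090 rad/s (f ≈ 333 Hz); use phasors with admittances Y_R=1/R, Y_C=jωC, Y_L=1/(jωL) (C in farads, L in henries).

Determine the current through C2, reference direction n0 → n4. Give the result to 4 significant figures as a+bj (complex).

-0.002128-0.03069j A

Element admittances at ω=2090 rad/s:
  I1: injects 0.00851 A into n3 (from n0)
  I2: injects 0.528 A into n3 (from n0)
  Y(R1) = 0.3448+0.000j S between n0,n4
  Y(C1) = 0.000+0.001317j S between n2,n1
  Y(R2) = 0.0001001+0.000j S between n1,n4
  Y(R3) = 0.06579+0.000j S between n2,n3
  Y(R4) = 0.1686+0.000j S between n0,n1
  Y(C2) = 0.000+0.01636j S between n0,n4
  Y(R5) = 0.04525+0.000j S between n1,n4
  I3: injects 0.368 A into n4 (from n0)
  Y(R6) = 0.1869+0.000j S between n0,n1
  Y(L1) = 0.000-0.02688j S between n0,n4
  Y(L2) = 0.000-0.3922j S between n3,n4
  Y(R7) = 0.05682+0.000j S between n3,n1
  Y(C3) = 0.000+0.0003135j S between n1,n3
  Y(R8) = 0.1825+0.000j S between n0,n2
  I4: injects 0.00308 A into n2 (from n3)
Assemble and solve the 4×4 MNA system:
  V(n1)=0.4413+0.08082j  V(n2)=0.5601+0.1963j  V(n3)=2.065+0.7431j  V(n4)=1.876-0.1300j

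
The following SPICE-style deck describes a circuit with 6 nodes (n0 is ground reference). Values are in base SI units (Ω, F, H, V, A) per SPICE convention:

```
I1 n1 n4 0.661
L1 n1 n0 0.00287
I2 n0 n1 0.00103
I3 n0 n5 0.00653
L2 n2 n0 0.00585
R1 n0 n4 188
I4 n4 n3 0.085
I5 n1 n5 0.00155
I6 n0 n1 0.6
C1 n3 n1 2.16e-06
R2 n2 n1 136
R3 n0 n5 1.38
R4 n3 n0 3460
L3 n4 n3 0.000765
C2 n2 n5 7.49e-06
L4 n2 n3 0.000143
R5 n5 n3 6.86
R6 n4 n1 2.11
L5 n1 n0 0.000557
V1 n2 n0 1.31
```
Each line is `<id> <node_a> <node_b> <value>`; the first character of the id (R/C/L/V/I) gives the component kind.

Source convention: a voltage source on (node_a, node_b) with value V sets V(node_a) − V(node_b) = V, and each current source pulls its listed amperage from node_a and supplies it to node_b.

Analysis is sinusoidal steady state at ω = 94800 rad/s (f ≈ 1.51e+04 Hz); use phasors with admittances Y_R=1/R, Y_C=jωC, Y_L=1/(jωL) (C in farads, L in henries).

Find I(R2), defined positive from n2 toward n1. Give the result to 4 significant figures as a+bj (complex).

-0.02143+0.0001479j A

Apply KCL at each of the 5 non-ground nodes and solve the resulting linear system.
Node n1: branches {I1, L1, I2, I5, I6, C1, R2, R6, L5} → V_1 = 4.224-0.02012j
Node n2: branches {L2, R2, C2, L4, V1} → V_2 = 1.310+0.000j
Node n3: branches {I4, C1, R4, L3, L4, R5} → V_3 = 3.636+2.408j
Node n4: branches {I1, R1, I4, L3, R6} → V_4 = 5.448+0.03223j
Node n5: branches {I3, I5, R3, C2, R5} → V_5 = 1.092+0.5810j
Source currents: i(V1)=-0.2135-0.3240j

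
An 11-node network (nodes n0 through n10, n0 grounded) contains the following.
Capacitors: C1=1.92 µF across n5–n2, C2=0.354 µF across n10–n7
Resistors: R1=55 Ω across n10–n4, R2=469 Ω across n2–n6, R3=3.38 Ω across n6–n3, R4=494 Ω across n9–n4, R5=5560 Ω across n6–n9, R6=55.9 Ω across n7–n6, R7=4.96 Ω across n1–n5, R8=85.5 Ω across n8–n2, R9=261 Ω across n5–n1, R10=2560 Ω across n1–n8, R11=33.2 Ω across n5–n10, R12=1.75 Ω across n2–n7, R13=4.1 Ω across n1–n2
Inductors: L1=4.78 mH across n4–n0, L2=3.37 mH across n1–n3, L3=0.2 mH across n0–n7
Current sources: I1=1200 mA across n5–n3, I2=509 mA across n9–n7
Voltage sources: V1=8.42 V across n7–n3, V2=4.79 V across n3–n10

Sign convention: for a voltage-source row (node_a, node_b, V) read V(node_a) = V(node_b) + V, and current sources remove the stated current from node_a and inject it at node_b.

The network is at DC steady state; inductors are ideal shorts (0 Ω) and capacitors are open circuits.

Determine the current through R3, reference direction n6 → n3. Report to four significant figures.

MNA unknowns: 10 node voltages V₁..V_10 plus 5 source currents (L1, L2, L3, V1, V2)
C1: Y=0.000 on G[5,2]
R1: Y=0.01818 on G[10,4]
R2: Y=0.002132 on G[2,6]
R3: Y=0.2959 on G[6,3]
L1: row V4−V0=0, i_L1 at 4,0
L2: row V1−V3=0, i_L2 at 1,3
I1: z[5]−=1.2, z[3]+=1.2
R4: Y=0.002024 on G[9,4]
R5: Y=0.0001799 on G[6,9]
C2: Y=0.000 on G[10,7]
R6: Y=0.01789 on G[7,6]
R7: Y=0.2016 on G[1,5]
R8: Y=0.01170 on G[8,2]
R9: Y=0.003831 on G[5,1]
R10: Y=0.0003906 on G[1,8]
R11: Y=0.03012 on G[5,10]
I2: z[9]−=0.509, z[7]+=0.509
R12: Y=0.5714 on G[2,7]
R13: Y=0.2439 on G[1,2]
L3: row V0−V7=0, i_L3 at 0,7
V1: row V7−V3=8.42, i_V1 at 7,3
V2: row V3−V10=4.79, i_V2 at 3,10
solve → V1=-8.420, V2=-2.536, V3=-8.420, V4=0.000, V5=-14.13, V6=-8.031, V7=0.000, V8=-2.726, V9=-231.6, V10=-13.21
aux → i_L1=-0.7090, i_L2=0.2650, i_L3=-0.7090, i_V1=-1.793, i_V2=-0.2126

0.1152 A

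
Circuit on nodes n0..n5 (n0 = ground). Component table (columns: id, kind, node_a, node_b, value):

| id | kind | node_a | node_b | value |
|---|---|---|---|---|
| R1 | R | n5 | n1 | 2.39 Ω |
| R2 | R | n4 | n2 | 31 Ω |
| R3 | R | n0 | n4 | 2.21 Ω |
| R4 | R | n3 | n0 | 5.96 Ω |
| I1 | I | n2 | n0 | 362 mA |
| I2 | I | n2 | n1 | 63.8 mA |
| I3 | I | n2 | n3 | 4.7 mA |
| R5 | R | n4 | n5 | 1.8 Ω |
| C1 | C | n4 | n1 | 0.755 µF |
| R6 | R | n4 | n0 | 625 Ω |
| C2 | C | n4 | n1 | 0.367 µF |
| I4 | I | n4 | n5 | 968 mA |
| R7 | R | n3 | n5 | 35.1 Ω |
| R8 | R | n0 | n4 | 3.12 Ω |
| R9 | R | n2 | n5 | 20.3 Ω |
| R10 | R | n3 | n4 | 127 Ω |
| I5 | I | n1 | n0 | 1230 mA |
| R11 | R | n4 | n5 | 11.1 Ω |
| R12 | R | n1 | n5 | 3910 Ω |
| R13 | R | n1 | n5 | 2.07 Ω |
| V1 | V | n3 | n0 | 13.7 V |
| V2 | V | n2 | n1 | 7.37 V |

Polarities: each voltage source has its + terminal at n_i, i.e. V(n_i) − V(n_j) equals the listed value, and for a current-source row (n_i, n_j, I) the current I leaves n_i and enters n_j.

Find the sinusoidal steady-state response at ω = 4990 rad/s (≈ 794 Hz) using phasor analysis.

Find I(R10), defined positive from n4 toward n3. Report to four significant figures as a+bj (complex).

-0.1184-5.819e-06j A

MNA unknowns: 5 node voltages V₁..V_5 plus 2 source currents (V1, V2)
R1: Y=0.4184+0.000j on G[5,1]
R2: Y=0.03226+0.000j on G[4,2]
R3: Y=0.4525+0.000j on G[0,4]
R4: Y=0.1678+0.000j on G[3,0]
I1: z[2]−=0.362, z[0]+=0.362
I2: z[2]−=0.0638, z[1]+=0.0638
I3: z[2]−=0.0047, z[3]+=0.0047
R5: Y=0.5556+0.000j on G[4,5]
C1: Y=0.000+0.003767j on G[4,1]
R6: Y=0.001600+0.000j on G[4,0]
C2: Y=0.000+0.001831j on G[4,1]
I4: z[4]−=0.968, z[5]+=0.968
R7: Y=0.02849+0.000j on G[3,5]
R8: Y=0.3205+0.000j on G[0,4]
R9: Y=0.04926+0.000j on G[2,5]
R10: Y=0.007874+0.000j on G[3,4]
I5: z[1]−=1.23, z[0]+=1.23
R11: Y=0.09009+0.000j on G[4,5]
R12: Y=0.0002558+0.000j on G[1,5]
R13: Y=0.4831+0.000j on G[1,5]
V1: row V3−V0=13.7, i_V1 at 3,0
V2: row V2−V1=7.37, i_V2 at 2,1
solve → V1=-4.073+0.03519j, V2=3.297+0.03519j, V3=13.70+0.000j, V4=-1.336-0.0007390j, V5=-1.855+0.02030j
aux → i_V1=-2.856+0.0005725j, i_V2=-0.8338-0.001892j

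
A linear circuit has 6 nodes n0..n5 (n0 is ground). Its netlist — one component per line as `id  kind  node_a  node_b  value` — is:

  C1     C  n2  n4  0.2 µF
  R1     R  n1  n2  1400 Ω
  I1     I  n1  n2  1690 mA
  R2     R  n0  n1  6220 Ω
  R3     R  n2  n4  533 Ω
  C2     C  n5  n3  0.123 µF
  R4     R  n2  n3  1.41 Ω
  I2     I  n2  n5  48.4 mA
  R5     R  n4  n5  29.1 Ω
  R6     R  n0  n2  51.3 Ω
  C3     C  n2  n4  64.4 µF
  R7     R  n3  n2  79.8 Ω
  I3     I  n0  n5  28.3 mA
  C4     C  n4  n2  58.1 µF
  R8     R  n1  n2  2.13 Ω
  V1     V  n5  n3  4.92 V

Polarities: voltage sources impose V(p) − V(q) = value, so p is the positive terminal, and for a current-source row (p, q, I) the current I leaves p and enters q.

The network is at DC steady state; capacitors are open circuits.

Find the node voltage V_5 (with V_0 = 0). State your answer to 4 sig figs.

Element admittances at DC:
  Y(C1) = 0.000 S between n2,n4
  Y(R1) = 0.0007143 S between n1,n2
  I1: injects 1.69 A into n2 (from n1)
  Y(R2) = 0.0001608 S between n0,n1
  Y(R3) = 0.001876 S between n2,n4
  Y(C2) = 0.000 S between n5,n3
  Y(R4) = 0.7092 S between n2,n3
  I2: injects 0.0484 A into n5 (from n2)
  Y(R5) = 0.03436 S between n4,n5
  Y(R6) = 0.01949 S between n0,n2
  Y(C3) = 0.000 S between n2,n4
  Y(R7) = 0.01253 S between n3,n2
  I3: injects 0.0283 A into n5 (from n0)
  Y(C4) = 0.000 S between n4,n2
  Y(R8) = 0.4695 S between n1,n2
  V1: constraint V(n5)−V(n3) = 4.92
Assemble and solve the 6×6 MNA system:
  V(n1)=-2.124  V(n2)=1.469  V(n3)=1.563  V(n4)=6.224  V(n5)=6.483
  i(V1)=0.06778

6.483 V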